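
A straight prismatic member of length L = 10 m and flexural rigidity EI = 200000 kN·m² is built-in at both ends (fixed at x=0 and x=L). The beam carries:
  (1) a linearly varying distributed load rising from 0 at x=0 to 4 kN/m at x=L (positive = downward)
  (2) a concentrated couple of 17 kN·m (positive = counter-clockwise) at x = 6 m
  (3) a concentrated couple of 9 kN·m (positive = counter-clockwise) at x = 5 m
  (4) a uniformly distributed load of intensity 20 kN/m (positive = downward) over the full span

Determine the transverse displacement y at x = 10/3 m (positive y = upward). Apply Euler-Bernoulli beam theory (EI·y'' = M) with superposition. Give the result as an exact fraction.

Load 1 — triangular load w₀=4 kN/m (0→w₀ over full span):
  y_1 = -w₀x²(L-x)²(x+2L)/(120LEI) = -4·(10/3)²·(10-(10/3))²·((10/3)+2·10)/(120·10·200000) = -7/36450 m
Load 2 — applied couple M₀=17 kN·m at a=6 m (b=L-a=4):
  y_2 = (R_Ax³/6 - M_Ax²/2)/EI  [x≤a] with R_A=306/125, M_A=136/25 = ((306/125)·(10/3)³/6 - (136/25)·(10/3)²/2)/200000 = -17/225000 m
Load 3 — applied couple M₀=9 kN·m at a=5 m (b=L-a=5):
  y_3 = (R_Ax³/6 - M_Ax²/2)/EI  [x≤a] with R_A=27/20, M_A=9/4 = ((27/20)·(10/3)³/6 - (9/4)·(10/3)²/2)/200000 = -1/48000 m
Load 4 — uniform load w=20 kN/m over full span:
  y_4 = -wx²(L-x)²/(24EI) = -20·(10/3)²·(10-(10/3))²/(24·200000) = -1/486 m
Superposition: y = Σ y_i = -684107/291600000 m ≈ -0.002346 m

y(10/3) = -684107/291600000 m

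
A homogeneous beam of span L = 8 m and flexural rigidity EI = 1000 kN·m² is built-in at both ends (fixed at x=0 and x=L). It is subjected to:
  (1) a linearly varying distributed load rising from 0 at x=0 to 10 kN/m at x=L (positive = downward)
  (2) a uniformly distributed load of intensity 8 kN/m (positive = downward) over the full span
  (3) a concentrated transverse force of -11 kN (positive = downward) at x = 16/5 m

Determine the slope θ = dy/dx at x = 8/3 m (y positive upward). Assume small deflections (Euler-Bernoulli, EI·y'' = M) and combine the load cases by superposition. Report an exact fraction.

θ(8/3) = -127924/3796875 rad

Load 1 — triangular load w₀=10 kN/m (0→w₀ over full span):
  θ_1 = -w₀(2x(L-x)(L-2x)(x+2L)+x²(L-x)²)/(120LEI) = -10·(2·(8/3)·(8-(8/3))·(8-2·(8/3))·((8/3)+2·8)+(8/3)²·(8-(8/3))²)/(120·8·1000) = -512/30375 rad
Load 2 — uniform load w=8 kN/m over full span:
  θ_2 = -wx(L-x)(L-2x)/(12EI) = -8·(8/3)·(8-(8/3))·(8-2·(8/3))/(12·1000) = -256/10125 rad
Load 3 — point force P=-11 kN at a=16/5 m (b=L-a=24/5):
  θ_3 = -Pb²x(2aL-(3a+b)x)/(2L³EI)  [x≤a] = -(-11)·(24/5)²·(8/3)·(2·(16/5)·8-(3·(16/5)+(24/5))·(8/3))/(2·8³·1000) = 132/15625 rad
Superposition: θ = Σ θ_i = -127924/3796875 rad ≈ -0.033692 rad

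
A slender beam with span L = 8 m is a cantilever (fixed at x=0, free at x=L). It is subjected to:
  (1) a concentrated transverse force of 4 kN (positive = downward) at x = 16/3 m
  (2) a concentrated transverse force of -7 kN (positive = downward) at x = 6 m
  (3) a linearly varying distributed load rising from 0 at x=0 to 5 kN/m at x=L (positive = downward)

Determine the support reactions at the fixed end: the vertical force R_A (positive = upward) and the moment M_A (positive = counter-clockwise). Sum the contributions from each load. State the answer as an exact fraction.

Load 1 — point force P=4 kN at a=16/3 m (b=L-a=8/3):
  R_A = P = 4 kN
  M_A = Pa = 4·(16/3) = 64/3 kN·m
Load 2 — point force P=-7 kN at a=6 m (b=L-a=2):
  R_A = P = (-7) = -7 kN
  M_A = Pa = (-7)·6 = -42 kN·m
Load 3 — triangular load w₀=5 kN/m (0→w₀ over full span):
  R_A = w₀L/2 = 5·8/2 = 20 kN
  M_A = w₀L²/3 = 5·8²/3 = 320/3 kN·m
Superposition: R_A = 17 kN, M_A = 86 kN·m

R_A = 17 kN, M_A = 86 kN·m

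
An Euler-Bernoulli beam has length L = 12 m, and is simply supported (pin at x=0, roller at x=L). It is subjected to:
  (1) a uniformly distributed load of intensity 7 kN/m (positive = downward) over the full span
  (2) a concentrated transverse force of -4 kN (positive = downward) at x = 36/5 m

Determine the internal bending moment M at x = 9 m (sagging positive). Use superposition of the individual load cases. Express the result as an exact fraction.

M(9) = 873/10 kN·m

Load 1 — uniform load w=7 kN/m over full span:
  M_1 = wx(L-x)/2 = 7·9·(12-9)/2 = 189/2 kN·m
Load 2 — point force P=-4 kN at a=36/5 m (b=L-a=24/5):
  M_2 = Pa(L-x)/L  [x>a] = (-4)·(36/5)·(12-9)/12 = -36/5 kN·m
Superposition: M = Σ M_i = 873/10 kN·m ≈ 87.300000 kN·m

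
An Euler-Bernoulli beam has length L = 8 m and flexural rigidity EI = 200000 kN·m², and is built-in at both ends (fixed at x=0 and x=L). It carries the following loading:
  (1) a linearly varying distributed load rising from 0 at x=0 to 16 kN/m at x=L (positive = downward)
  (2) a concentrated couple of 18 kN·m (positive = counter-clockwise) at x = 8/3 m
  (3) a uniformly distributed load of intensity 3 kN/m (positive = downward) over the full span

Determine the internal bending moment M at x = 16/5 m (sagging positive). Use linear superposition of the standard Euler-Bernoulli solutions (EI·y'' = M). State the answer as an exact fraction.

M(16/5) = 1878/125 kN·m

Load 1 — triangular load w₀=16 kN/m (0→w₀ over full span):
  M_1 = 3w₀Lx/20 - w₀L²/30 - w₀x³/(6L) = 3·16·8·(16/5)/20 - 16·8²/30 - 16·(16/5)³/(6·8) = 2048/125 kN·m
Load 2 — applied couple M₀=18 kN·m at a=8/3 m (b=L-a=16/3):
  M_2 = R_Ax - M_A - M₀  [x>a] with R_A=3, M_A=0 = 3·(16/5) - 0 - 18 = -42/5 kN·m
Load 3 — uniform load w=3 kN/m over full span:
  M_3 = wLx/2 - wL²/12 - wx²/2 = 3·8·(16/5)/2 - 3·8²/12 - 3·(16/5)²/2 = 176/25 kN·m
Superposition: M = Σ M_i = 1878/125 kN·m ≈ 15.024000 kN·m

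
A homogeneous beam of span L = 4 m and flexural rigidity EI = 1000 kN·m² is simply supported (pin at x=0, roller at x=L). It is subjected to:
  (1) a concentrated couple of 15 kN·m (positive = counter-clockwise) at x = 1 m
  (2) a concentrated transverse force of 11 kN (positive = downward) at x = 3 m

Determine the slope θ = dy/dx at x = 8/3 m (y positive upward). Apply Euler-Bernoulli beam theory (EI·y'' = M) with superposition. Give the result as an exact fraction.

θ(8/3) = -17/9000 rad

Load 1 — applied couple M₀=15 kN·m at a=1 m (b=L-a=3):
  θ_1 = (M₀x²/(2L)-M₀(x-a)+C₁)/EI  [x>a] with C₁=M₀(3b²-L²)/(6L)=55/8 = (15·(8/3)²/(2·4)-15·((8/3)-1)+(55/8))/1000 = -23/4800 rad
Load 2 — point force P=11 kN at a=3 m (b=L-a=1):
  θ_2 = -Pb(L²-b²-3x²)/(6LEI)  [x≤a] = -11·1·(4²-1²-3·(8/3)²)/(6·4·1000) = 209/72000 rad
Superposition: θ = Σ θ_i = -17/9000 rad ≈ -0.001889 rad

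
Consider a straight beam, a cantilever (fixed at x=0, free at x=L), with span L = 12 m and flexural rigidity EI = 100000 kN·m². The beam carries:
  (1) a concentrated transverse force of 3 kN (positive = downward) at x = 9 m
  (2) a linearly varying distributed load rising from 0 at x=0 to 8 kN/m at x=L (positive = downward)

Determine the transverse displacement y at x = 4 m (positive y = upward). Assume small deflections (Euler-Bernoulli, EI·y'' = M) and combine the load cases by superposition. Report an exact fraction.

y(4) = -15467/562500 m

Load 1 — point force P=3 kN at a=9 m (b=L-a=3):
  y_1 = -Px²(3a-x)/(6EI)  [x≤a] = -3·4²·(3·9-4)/(6·100000) = -23/12500 m
Load 2 — triangular load w₀=8 kN/m (0→w₀ over full span):
  y_2 = (w₀Lx³/12-w₀L²x²/6-w₀x⁵/(120L))/EI = (8·12·4³/12-8·12²·4²/6-8·4⁵/(120·12))/100000 = -3608/140625 m
Superposition: y = Σ y_i = -15467/562500 m ≈ -0.027497 m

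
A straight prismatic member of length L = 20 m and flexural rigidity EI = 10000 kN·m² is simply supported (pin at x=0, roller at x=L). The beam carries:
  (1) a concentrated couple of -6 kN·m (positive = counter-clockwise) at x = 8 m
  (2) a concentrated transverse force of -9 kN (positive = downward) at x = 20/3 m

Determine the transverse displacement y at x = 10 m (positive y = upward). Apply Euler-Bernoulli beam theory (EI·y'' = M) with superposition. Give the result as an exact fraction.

y(10) = 5507/45000 m

Load 1 — applied couple M₀=-6 kN·m at a=8 m (b=L-a=12):
  y_1 = (M₀x³/(6L)-M₀(x-a)²/2+C₁x)/EI  [x>a] with C₁=M₀(3b²-L²)/(6L)=-8/5 = ((-6)·10³/(6·20)-(-6)·(10-8)²/2+(-8/5)·10)/10000 = -27/5000 m
Load 2 — point force P=-9 kN at a=20/3 m (b=L-a=40/3):
  y_2 = -Pa(L-x)(2Lx-a²-x²)/(6LEI)  [x>a] = -(-9)·(20/3)·(20-10)·(2·20·10-(20/3)²-10²)/(6·20·10000) = 23/180 m
Superposition: y = Σ y_i = 5507/45000 m ≈ 0.122378 m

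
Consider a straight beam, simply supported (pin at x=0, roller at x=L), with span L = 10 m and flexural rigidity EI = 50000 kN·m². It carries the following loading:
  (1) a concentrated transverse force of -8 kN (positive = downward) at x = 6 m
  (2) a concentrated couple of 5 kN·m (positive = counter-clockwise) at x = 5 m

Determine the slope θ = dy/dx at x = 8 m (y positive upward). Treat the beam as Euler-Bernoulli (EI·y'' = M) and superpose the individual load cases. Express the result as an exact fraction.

Load 1 — point force P=-8 kN at a=6 m (b=L-a=4):
  θ_1 = -Pa(2L²-6Lx+3x²+a²)/(6LEI)  [x>a] = -(-8)·6·(2·10²-6·10·8+3·8²+6²)/(6·10·50000) = -13/15625 rad
Load 2 — applied couple M₀=5 kN·m at a=5 m (b=L-a=5):
  θ_2 = (M₀x²/(2L)-M₀(x-a)+C₁)/EI  [x>a] with C₁=M₀(3b²-L²)/(6L)=-25/12 = (5·8²/(2·10)-5·(8-5)+(-25/12))/50000 = -13/600000 rad
Superposition: θ = Σ θ_i = -2561/3000000 rad ≈ -0.000854 rad

θ(8) = -2561/3000000 rad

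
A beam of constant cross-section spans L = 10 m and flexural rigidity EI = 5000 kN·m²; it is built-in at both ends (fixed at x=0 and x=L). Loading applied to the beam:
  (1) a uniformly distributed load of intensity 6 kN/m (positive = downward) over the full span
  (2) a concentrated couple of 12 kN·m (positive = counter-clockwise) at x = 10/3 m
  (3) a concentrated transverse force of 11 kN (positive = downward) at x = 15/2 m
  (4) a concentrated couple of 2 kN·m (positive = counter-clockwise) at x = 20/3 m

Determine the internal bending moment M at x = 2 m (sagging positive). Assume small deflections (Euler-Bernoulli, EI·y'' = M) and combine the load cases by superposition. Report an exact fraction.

Load 1 — uniform load w=6 kN/m over full span:
  M_1 = wLx/2 - wL²/12 - wx²/2 = 6·10·2/2 - 6·10²/12 - 6·2²/2 = -2 kN·m
Load 2 — applied couple M₀=12 kN·m at a=10/3 m (b=L-a=20/3):
  M_2 = R_Ax - M_A  [x≤a] with R_A=8/5, M_A=0 = (8/5)·2 - 0 = 16/5 kN·m
Load 3 — point force P=11 kN at a=15/2 m (b=L-a=5/2):
  M_3 = Pb²(3a+b)x/L³ - Pab²/L²  [x≤a] = 11·(5/2)²·(3·(15/2)+(5/2))·2/10³ - 11·(15/2)·(5/2)²/10² = -55/32 kN·m
Load 4 — applied couple M₀=2 kN·m at a=20/3 m (b=L-a=10/3):
  M_4 = R_Ax - M_A  [x≤a] with R_A=4/15, M_A=2/3 = (4/15)·2 - (2/3) = -2/15 kN·m
Superposition: M = Σ M_i = -313/480 kN·m ≈ -0.652083 kN·m

M(2) = -313/480 kN·m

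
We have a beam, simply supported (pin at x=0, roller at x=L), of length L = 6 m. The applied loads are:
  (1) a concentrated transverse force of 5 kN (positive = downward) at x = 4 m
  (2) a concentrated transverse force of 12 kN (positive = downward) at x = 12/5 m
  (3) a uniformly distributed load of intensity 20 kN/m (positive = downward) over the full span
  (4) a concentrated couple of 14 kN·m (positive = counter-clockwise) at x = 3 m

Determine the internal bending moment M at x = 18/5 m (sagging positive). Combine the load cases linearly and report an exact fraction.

M(18/5) = 2458/25 kN·m

Load 1 — point force P=5 kN at a=4 m (b=L-a=2):
  M_1 = Pbx/L  [x≤a] = 5·2·(18/5)/6 = 6 kN·m
Load 2 — point force P=12 kN at a=12/5 m (b=L-a=18/5):
  M_2 = Pa(L-x)/L  [x>a] = 12·(12/5)·(6-(18/5))/6 = 288/25 kN·m
Load 3 — uniform load w=20 kN/m over full span:
  M_3 = wx(L-x)/2 = 20·(18/5)·(6-(18/5))/2 = 432/5 kN·m
Load 4 — applied couple M₀=14 kN·m at a=3 m (b=L-a=3):
  M_4 = M₀x/L - M₀  [x>a] = 14·(18/5)/6 - 14 = -28/5 kN·m
Superposition: M = Σ M_i = 2458/25 kN·m ≈ 98.320000 kN·m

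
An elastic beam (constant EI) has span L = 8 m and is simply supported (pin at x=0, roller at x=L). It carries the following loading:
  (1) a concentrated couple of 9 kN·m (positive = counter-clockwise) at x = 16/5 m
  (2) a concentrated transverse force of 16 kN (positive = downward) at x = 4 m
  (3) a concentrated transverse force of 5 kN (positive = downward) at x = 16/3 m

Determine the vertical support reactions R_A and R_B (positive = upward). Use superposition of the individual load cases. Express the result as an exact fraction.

R_A = 259/24 kN, R_B = 245/24 kN

Load 1 — applied couple M₀=9 kN·m at a=16/5 m (b=L-a=24/5):
  R_A = M₀/L = 9/8 kN
  R_B = -M₀/L = -9/8 kN
Load 2 — point force P=16 kN at a=4 m (b=L-a=4):
  R_A = Pb/L = 16·4/8 = 8 kN
  R_B = Pa/L = 16·4/8 = 8 kN
Load 3 — point force P=5 kN at a=16/3 m (b=L-a=8/3):
  R_A = Pb/L = 5·(8/3)/8 = 5/3 kN
  R_B = Pa/L = 5·(16/3)/8 = 10/3 kN
Superposition: R_A = 259/24 kN, R_B = 245/24 kN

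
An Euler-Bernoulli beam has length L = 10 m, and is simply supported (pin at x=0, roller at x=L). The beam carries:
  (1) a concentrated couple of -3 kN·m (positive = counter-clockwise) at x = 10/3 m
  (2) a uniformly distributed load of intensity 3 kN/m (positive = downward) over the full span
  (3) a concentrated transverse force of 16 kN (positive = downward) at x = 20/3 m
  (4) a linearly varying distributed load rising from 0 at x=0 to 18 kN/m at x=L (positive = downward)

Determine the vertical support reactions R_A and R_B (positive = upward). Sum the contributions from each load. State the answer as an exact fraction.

R_A = 1501/30 kN, R_B = 2579/30 kN

Load 1 — applied couple M₀=-3 kN·m at a=10/3 m (b=L-a=20/3):
  R_A = M₀/L = (-3)/10 = -3/10 kN
  R_B = -M₀/L = -(-3)/10 = 3/10 kN
Load 2 — uniform load w=3 kN/m over full span:
  R_A = wL/2 = 3·10/2 = 15 kN
  R_B = wL/2 = 3·10/2 = 15 kN
Load 3 — point force P=16 kN at a=20/3 m (b=L-a=10/3):
  R_A = Pb/L = 16·(10/3)/10 = 16/3 kN
  R_B = Pa/L = 16·(20/3)/10 = 32/3 kN
Load 4 — triangular load w₀=18 kN/m (0→w₀ over full span):
  R_A = w₀L/6 = 18·10/6 = 30 kN
  R_B = w₀L/3 = 18·10/3 = 60 kN
Superposition: R_A = 1501/30 kN, R_B = 2579/30 kN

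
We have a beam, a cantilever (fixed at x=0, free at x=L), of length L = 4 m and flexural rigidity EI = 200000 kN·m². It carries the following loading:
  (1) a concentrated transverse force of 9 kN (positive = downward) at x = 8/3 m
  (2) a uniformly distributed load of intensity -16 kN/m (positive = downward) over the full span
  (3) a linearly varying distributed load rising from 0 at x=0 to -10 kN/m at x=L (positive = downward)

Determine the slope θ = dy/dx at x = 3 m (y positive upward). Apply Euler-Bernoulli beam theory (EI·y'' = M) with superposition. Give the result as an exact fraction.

Load 1 — point force P=9 kN at a=8/3 m (b=L-a=4/3):
  θ_1 = -Pa²/(2EI)  [x>a] = -9·(8/3)²/(2·200000) = -1/6250 rad
Load 2 — uniform load w=-16 kN/m over full span:
  θ_2 = -wx(x²-3Lx+3L²)/(6EI) = -(-16)·3·(3²-3·4·3+3·4²)/(6·200000) = 21/25000 rad
Load 3 — triangular load w₀=-10 kN/m (0→w₀ over full span):
  θ_3 = (w₀Lx²/4-w₀L²x/3-w₀x⁴/(24L))/EI = ((-10)·4·3²/4-(-10)·4²·3/3-(-10)·3⁴/(24·4))/200000 = 251/640000 rad
Superposition: θ = Σ θ_i = 3431/3200000 rad ≈ 0.001072 rad

θ(3) = 3431/3200000 rad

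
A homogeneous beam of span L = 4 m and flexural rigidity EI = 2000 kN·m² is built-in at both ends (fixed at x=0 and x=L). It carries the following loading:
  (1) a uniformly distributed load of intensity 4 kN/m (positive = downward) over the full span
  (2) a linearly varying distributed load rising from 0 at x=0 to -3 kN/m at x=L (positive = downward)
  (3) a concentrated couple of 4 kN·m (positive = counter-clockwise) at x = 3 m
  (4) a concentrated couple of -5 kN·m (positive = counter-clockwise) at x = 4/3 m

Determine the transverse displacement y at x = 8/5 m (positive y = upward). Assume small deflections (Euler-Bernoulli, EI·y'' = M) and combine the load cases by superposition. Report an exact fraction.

y(8/5) = -3286/1953125 m

Load 1 — uniform load w=4 kN/m over full span:
  y_1 = -wx²(L-x)²/(24EI) = -4·(8/5)²·(4-(8/5))²/(24·2000) = -96/78125 m
Load 2 — triangular load w₀=-3 kN/m (0→w₀ over full span):
  y_2 = -w₀x²(L-x)²(x+2L)/(120LEI) = -(-3)·(8/5)²·(4-(8/5))²·((8/5)+2·4)/(120·4·2000) = 864/1953125 m
Load 3 — applied couple M₀=4 kN·m at a=3 m (b=L-a=1):
  y_3 = (R_Ax³/6 - M_Ax²/2)/EI  [x≤a] with R_A=9/8, M_A=5/4 = ((9/8)·(8/5)³/6 - (5/4)·(8/5)²/2)/2000 = -13/31250 m
Load 4 — applied couple M₀=-5 kN·m at a=4/3 m (b=L-a=8/3):
  y_4 = (R_Ax³/6 - M_Ax²/2 - M₀(x-a)²/2)/EI  [x>a] with R_A=-5/3, M_A=0 = ((-5/3)·(8/5)³/6 - 0·(8/5)²/2 - (-5)·((8/5)-(4/3))²/2)/2000 = -3/6250 m
Superposition: y = Σ y_i = -3286/1953125 m ≈ -0.001682 m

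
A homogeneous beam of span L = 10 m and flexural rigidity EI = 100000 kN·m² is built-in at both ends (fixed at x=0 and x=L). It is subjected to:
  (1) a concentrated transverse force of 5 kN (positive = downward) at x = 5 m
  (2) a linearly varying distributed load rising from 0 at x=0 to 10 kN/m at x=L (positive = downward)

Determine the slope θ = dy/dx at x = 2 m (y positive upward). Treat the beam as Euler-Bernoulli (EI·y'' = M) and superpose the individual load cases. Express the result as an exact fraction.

θ(2) = -269/600000 rad

Load 1 — point force P=5 kN at a=5 m (b=L-a=5):
  θ_1 = -Pb²x(2aL-(3a+b)x)/(2L³EI)  [x≤a] = -5·5²·2·(2·5·10-(3·5+5)·2)/(2·10³·100000) = -3/40000 rad
Load 2 — triangular load w₀=10 kN/m (0→w₀ over full span):
  θ_2 = -w₀(2x(L-x)(L-2x)(x+2L)+x²(L-x)²)/(120LEI) = -10·(2·2·(10-2)·(10-2·2)·(2+2·10)+2²·(10-2)²)/(120·10·100000) = -7/18750 rad
Superposition: θ = Σ θ_i = -269/600000 rad ≈ -0.000448 rad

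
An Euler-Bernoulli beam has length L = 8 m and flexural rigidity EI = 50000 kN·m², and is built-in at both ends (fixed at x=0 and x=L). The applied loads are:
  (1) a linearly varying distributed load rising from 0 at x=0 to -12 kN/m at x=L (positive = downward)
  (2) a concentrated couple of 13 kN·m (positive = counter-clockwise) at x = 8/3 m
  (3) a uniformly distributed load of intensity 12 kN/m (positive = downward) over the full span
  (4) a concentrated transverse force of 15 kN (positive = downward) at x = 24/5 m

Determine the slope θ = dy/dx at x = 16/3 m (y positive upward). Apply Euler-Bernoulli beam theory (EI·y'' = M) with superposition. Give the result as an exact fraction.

Load 1 — triangular load w₀=-12 kN/m (0→w₀ over full span):
  θ_1 = -w₀(2x(L-x)(L-2x)(x+2L)+x²(L-x)²)/(120LEI) = -(-12)·(2·(16/3)·(8-(16/3))·(8-2·(16/3))·((16/3)+2·8)+(16/3)²·(8-(16/3))²)/(120·8·50000) = -448/1265625 rad
Load 2 — applied couple M₀=13 kN·m at a=8/3 m (b=L-a=16/3):
  θ_2 = (R_Ax²/2 - M_Ax - M₀(x-a))/EI  [x>a] with R_A=13/6, M_A=0 = ((13/6)·(16/3)²/2 - 0·(16/3) - 13·((16/3)-(8/3)))/50000 = -13/168750 rad
Load 3 — uniform load w=12 kN/m over full span:
  θ_3 = -wx(L-x)(L-2x)/(12EI) = -12·(16/3)·(8-(16/3))·(8-2·(16/3))/(12·50000) = 64/84375 rad
Load 4 — point force P=15 kN at a=24/5 m (b=L-a=16/5):
  θ_4 = Pa²(L-x)(2bL-(3b+a)(L-x))/(2L³EI)  [x>a] = 15·(24/5)²·(8-(16/3))·(2·(16/5)·8-(3·(16/5)+(24/5))·(8-(16/3)))/(2·8³·50000) = 18/78125 rad
Superposition: θ = Σ θ_i = 7061/12656250 rad ≈ 0.000558 rad

θ(16/3) = 7061/12656250 rad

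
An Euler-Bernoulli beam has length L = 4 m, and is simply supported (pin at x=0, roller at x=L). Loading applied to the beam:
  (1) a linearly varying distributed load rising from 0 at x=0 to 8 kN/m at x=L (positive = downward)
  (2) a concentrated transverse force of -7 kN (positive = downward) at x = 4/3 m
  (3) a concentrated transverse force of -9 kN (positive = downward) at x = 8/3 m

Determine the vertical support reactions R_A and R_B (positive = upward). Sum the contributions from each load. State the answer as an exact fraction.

Load 1 — triangular load w₀=8 kN/m (0→w₀ over full span):
  R_A = w₀L/6 = 8·4/6 = 16/3 kN
  R_B = w₀L/3 = 8·4/3 = 32/3 kN
Load 2 — point force P=-7 kN at a=4/3 m (b=L-a=8/3):
  R_A = Pb/L = (-7)·(8/3)/4 = -14/3 kN
  R_B = Pa/L = (-7)·(4/3)/4 = -7/3 kN
Load 3 — point force P=-9 kN at a=8/3 m (b=L-a=4/3):
  R_A = Pb/L = (-9)·(4/3)/4 = -3 kN
  R_B = Pa/L = (-9)·(8/3)/4 = -6 kN
Superposition: R_A = -7/3 kN, R_B = 7/3 kN

R_A = -7/3 kN, R_B = 7/3 kN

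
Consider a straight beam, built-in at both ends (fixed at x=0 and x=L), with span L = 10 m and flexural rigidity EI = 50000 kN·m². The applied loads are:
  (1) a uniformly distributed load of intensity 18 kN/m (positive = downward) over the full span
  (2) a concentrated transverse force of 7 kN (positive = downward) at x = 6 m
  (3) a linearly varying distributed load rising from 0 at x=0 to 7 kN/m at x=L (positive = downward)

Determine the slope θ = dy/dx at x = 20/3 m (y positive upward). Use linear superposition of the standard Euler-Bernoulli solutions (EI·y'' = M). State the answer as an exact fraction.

θ(20/3) = 84853/30375000 rad

Load 1 — uniform load w=18 kN/m over full span:
  θ_1 = -wx(L-x)(L-2x)/(12EI) = -18·(20/3)·(10-(20/3))·(10-2·(20/3))/(12·50000) = 1/450 rad
Load 2 — point force P=7 kN at a=6 m (b=L-a=4):
  θ_2 = Pa²(L-x)(2bL-(3b+a)(L-x))/(2L³EI)  [x>a] = 7·6²·(10-(20/3))·(2·4·10-(3·4+6)·(10-(20/3)))/(2·10³·50000) = 21/125000 rad
Load 3 — triangular load w₀=7 kN/m (0→w₀ over full span):
  θ_3 = -w₀(2x(L-x)(L-2x)(x+2L)+x²(L-x)²)/(120LEI) = -7·(2·(20/3)·(10-(20/3))·(10-2·(20/3))·((20/3)+2·10)+(20/3)²·(10-(20/3))²)/(120·10·50000) = 49/121500 rad
Superposition: θ = Σ θ_i = 84853/30375000 rad ≈ 0.002794 rad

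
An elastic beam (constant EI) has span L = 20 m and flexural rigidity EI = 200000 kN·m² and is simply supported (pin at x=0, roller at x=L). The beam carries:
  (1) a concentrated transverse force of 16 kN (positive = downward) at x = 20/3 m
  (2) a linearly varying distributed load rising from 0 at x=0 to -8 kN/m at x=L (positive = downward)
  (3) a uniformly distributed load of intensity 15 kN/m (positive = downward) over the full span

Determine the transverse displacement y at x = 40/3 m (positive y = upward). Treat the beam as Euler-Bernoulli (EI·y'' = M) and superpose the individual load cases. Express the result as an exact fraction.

Load 1 — point force P=16 kN at a=20/3 m (b=L-a=40/3):
  y_1 = -Pa(L-x)(2Lx-a²-x²)/(6LEI)  [x>a] = -16·(20/3)·(20-(40/3))·(2·20·(40/3)-(20/3)²-(40/3)²)/(6·20·200000) = -56/6075 m
Load 2 — triangular load w₀=-8 kN/m (0→w₀ over full span):
  y_2 = -w₀x(7L⁴-10L²x²+3x⁴)/(360LEI) = -(-8)·(40/3)·(7·20⁴-10·20²·(40/3)²+3·(40/3)⁴)/(360·20·200000) = 136/3645 m
Load 3 — uniform load w=15 kN/m over full span:
  y_3 = -wx(L³-2Lx²+x³)/(24EI) = -15·(40/3)·(20³-2·20·(40/3)²+(40/3)³)/(24·200000) = -11/81 m
Superposition: y = Σ y_i = -1963/18225 m ≈ -0.107709 m

y(40/3) = -1963/18225 m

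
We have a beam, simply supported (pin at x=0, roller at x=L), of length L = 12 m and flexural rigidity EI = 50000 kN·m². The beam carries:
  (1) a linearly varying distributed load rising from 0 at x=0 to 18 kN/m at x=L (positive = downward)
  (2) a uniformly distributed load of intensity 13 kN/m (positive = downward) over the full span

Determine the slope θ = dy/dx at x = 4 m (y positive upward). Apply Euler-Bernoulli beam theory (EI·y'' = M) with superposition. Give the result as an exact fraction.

Load 1 — triangular load w₀=18 kN/m (0→w₀ over full span):
  θ_1 = -w₀(7L⁴-30L²x²+15x⁴)/(360LEI) = -18·(7·12⁴-30·12²·4²+15·4⁴)/(360·12·50000) = -104/15625 rad
Load 2 — uniform load w=13 kN/m over full span:
  θ_2 = -w(L³-6Lx²+4x³)/(24EI) = -13·(12³-6·12·4²+4·4³)/(24·50000) = -169/18750 rad
Superposition: θ = Σ θ_i = -1469/93750 rad ≈ -0.015669 rad

θ(4) = -1469/93750 rad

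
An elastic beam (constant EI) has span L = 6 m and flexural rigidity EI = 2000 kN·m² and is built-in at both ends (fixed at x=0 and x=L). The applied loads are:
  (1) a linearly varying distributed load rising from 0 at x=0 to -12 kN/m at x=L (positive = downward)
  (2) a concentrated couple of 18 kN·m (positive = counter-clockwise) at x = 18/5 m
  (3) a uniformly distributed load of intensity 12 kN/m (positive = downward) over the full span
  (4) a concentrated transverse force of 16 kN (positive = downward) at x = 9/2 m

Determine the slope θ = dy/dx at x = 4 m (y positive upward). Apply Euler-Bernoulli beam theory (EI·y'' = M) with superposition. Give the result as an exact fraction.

θ(4) = 557/75000 rad

Load 1 — triangular load w₀=-12 kN/m (0→w₀ over full span):
  θ_1 = -w₀(2x(L-x)(L-2x)(x+2L)+x²(L-x)²)/(120LEI) = -(-12)·(2·4·(6-4)·(6-2·4)·(4+2·6)+4²·(6-4)²)/(120·6·2000) = -7/1875 rad
Load 2 — applied couple M₀=18 kN·m at a=18/5 m (b=L-a=12/5):
  θ_2 = (R_Ax²/2 - M_Ax - M₀(x-a))/EI  [x>a] with R_A=108/25, M_A=144/25 = ((108/25)·4²/2 - (144/25)·4 - 18·(4-(18/5)))/2000 = 27/12500 rad
Load 3 — uniform load w=12 kN/m over full span:
  θ_3 = -wx(L-x)(L-2x)/(12EI) = -12·4·(6-4)·(6-2·4)/(12·2000) = 1/125 rad
Load 4 — point force P=16 kN at a=9/2 m (b=L-a=3/2):
  θ_4 = -Pb²x(2aL-(3a+b)x)/(2L³EI)  [x≤a] = -16·(3/2)²·4·(2·(9/2)·6-(3·(9/2)+(3/2))·4)/(2·6³·2000) = 1/1000 rad
Superposition: θ = Σ θ_i = 557/75000 rad ≈ 0.007427 rad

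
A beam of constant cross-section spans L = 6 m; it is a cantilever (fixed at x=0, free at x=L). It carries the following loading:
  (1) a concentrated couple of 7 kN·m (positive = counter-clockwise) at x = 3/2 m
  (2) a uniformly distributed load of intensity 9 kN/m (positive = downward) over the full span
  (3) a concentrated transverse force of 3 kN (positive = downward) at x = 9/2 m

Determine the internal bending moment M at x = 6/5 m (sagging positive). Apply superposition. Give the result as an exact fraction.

M(6/5) = -5329/50 kN·m

Load 1 — applied couple M₀=7 kN·m at a=3/2 m (b=L-a=9/2):
  M_1 = M₀  [x≤a] = 7 = 7 kN·m
Load 2 — uniform load w=9 kN/m over full span:
  M_2 = -w(L-x)²/2 = -9·(6-(6/5))²/2 = -2592/25 kN·m
Load 3 — point force P=3 kN at a=9/2 m (b=L-a=3/2):
  M_3 = -P(a-x)  [x≤a] = -3·((9/2)-(6/5)) = -99/10 kN·m
Superposition: M = Σ M_i = -5329/50 kN·m ≈ -106.580000 kN·m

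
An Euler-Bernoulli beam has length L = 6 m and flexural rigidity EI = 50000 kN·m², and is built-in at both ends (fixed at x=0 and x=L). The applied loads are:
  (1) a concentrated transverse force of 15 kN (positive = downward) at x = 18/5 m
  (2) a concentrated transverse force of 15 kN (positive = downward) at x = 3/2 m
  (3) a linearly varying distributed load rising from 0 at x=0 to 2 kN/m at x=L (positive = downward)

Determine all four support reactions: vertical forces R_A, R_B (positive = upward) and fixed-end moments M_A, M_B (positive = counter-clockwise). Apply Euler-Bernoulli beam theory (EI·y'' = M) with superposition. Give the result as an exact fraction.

R_A = 15789/800 kN, M_A = 18957/800 kN·m, R_B = 13011/800 kN, M_B = -16623/800 kN·m

Load 1 — point force P=15 kN at a=18/5 m (b=L-a=12/5):
  R_A = Pb²(3a+b)/L³ = 15·(12/5)²·(3·(18/5)+(12/5))/6³ = 132/25 kN
  M_A = Pab²/L² = 15·(18/5)·(12/5)²/6² = 216/25 kN·m
  R_B = Pa²(a+3b)/L³ = 15·(18/5)²·((18/5)+3·(12/5))/6³ = 243/25 kN
  M_B = -Pa²b/L² = -15·(18/5)²·(12/5)/6² = -324/25 kN·m
Load 2 — point force P=15 kN at a=3/2 m (b=L-a=9/2):
  R_A = Pb²(3a+b)/L³ = 15·(9/2)²·(3·(3/2)+(9/2))/6³ = 405/32 kN
  M_A = Pab²/L² = 15·(3/2)·(9/2)²/6² = 405/32 kN·m
  R_B = Pa²(a+3b)/L³ = 15·(3/2)²·((3/2)+3·(9/2))/6³ = 75/32 kN
  M_B = -Pa²b/L² = -15·(3/2)²·(9/2)/6² = -135/32 kN·m
Load 3 — triangular load w₀=2 kN/m (0→w₀ over full span):
  R_A = 3w₀L/20 = 3·2·6/20 = 9/5 kN
  M_A = w₀L²/30 = 2·6²/30 = 12/5 kN·m
  R_B = 7w₀L/20 = 7·2·6/20 = 21/5 kN
  M_B = -w₀L²/20 = -2·6²/20 = -18/5 kN·m
Superposition: R_A = 15789/800 kN, M_A = 18957/800 kN·m, R_B = 13011/800 kN, M_B = -16623/800 kN·m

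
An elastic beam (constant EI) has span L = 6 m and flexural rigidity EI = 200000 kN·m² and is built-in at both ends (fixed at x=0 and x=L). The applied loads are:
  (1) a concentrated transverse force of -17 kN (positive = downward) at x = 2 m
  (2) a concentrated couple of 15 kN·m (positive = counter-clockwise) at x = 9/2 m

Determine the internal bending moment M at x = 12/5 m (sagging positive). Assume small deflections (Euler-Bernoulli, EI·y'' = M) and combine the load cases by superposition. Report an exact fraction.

Load 1 — point force P=-17 kN at a=2 m (b=L-a=4):
  M_1 = Pa²(a+3b)(L-x)/L³ - Pa²b/L²  [x>a] = (-17)·2²·(2+3·4)·(6-(12/5))/6³ - (-17)·2²·4/6² = -374/45 kN·m
Load 2 — applied couple M₀=15 kN·m at a=9/2 m (b=L-a=3/2):
  M_2 = R_Ax - M_A  [x≤a] with R_A=45/16, M_A=75/16 = (45/16)·(12/5) - (75/16) = 33/16 kN·m
Superposition: M = Σ M_i = -4499/720 kN·m ≈ -6.248611 kN·m

M(12/5) = -4499/720 kN·m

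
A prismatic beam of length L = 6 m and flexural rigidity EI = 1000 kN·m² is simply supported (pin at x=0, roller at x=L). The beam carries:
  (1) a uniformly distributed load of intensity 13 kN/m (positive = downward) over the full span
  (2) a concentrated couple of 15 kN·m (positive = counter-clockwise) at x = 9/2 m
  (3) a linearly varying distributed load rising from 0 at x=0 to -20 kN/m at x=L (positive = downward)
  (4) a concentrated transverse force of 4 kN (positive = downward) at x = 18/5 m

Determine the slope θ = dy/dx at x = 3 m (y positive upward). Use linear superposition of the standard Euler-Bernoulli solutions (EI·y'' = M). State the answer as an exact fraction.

θ(3) = 6897/2000000 rad

Load 1 — uniform load w=13 kN/m over full span:
  θ_1 = -w(L³-6Lx²+4x³)/(24EI) = -13·(6³-6·6·3²+4·3³)/(24·1000) = 0 rad
Load 2 — applied couple M₀=15 kN·m at a=9/2 m (b=L-a=3/2):
  θ_2 = (M₀x²/(2L)+C₁)/EI  [x≤a] with C₁=M₀(3b²-L²)/(6L)=-195/16 = (15·3²/(2·6)+(-195/16))/1000 = -3/3200 rad
Load 3 — triangular load w₀=-20 kN/m (0→w₀ over full span):
  θ_3 = -w₀(7L⁴-30L²x²+15x⁴)/(360LEI) = -(-20)·(7·6⁴-30·6²·3²+15·3⁴)/(360·6·1000) = 21/4000 rad
Load 4 — point force P=4 kN at a=18/5 m (b=L-a=12/5):
  θ_4 = -Pb(L²-b²-3x²)/(6LEI)  [x≤a] = -4·(12/5)·(6²-(12/5)²-3·3²)/(6·6·1000) = -27/31250 rad
Superposition: θ = Σ θ_i = 6897/2000000 rad ≈ 0.003449 rad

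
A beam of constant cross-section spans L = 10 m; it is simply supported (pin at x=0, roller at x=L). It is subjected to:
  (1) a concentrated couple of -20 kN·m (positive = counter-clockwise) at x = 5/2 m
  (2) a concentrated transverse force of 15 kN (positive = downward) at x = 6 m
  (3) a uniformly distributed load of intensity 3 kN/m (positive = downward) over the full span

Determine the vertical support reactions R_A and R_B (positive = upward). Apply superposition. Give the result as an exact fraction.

Load 1 — applied couple M₀=-20 kN·m at a=5/2 m (b=L-a=15/2):
  R_A = M₀/L = (-20)/10 = -2 kN
  R_B = -M₀/L = -(-20)/10 = 2 kN
Load 2 — point force P=15 kN at a=6 m (b=L-a=4):
  R_A = Pb/L = 15·4/10 = 6 kN
  R_B = Pa/L = 15·6/10 = 9 kN
Load 3 — uniform load w=3 kN/m over full span:
  R_A = wL/2 = 3·10/2 = 15 kN
  R_B = wL/2 = 3·10/2 = 15 kN
Superposition: R_A = 19 kN, R_B = 26 kN

R_A = 19 kN, R_B = 26 kN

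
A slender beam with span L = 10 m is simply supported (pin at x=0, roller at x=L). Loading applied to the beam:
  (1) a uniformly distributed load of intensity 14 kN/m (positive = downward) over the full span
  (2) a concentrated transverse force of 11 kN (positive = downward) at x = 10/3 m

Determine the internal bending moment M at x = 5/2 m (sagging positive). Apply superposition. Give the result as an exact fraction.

Load 1 — uniform load w=14 kN/m over full span:
  M_1 = wx(L-x)/2 = 14·(5/2)·(10-(5/2))/2 = 525/4 kN·m
Load 2 — point force P=11 kN at a=10/3 m (b=L-a=20/3):
  M_2 = Pbx/L  [x≤a] = 11·(20/3)·(5/2)/10 = 55/3 kN·m
Superposition: M = Σ M_i = 1795/12 kN·m ≈ 149.583333 kN·m

M(5/2) = 1795/12 kN·m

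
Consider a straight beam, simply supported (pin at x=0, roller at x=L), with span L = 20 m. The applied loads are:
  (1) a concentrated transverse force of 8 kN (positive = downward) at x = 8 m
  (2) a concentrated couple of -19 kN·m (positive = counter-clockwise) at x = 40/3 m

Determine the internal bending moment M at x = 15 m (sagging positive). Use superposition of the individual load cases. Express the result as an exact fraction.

M(15) = 83/4 kN·m

Load 1 — point force P=8 kN at a=8 m (b=L-a=12):
  M_1 = Pa(L-x)/L  [x>a] = 8·8·(20-15)/20 = 16 kN·m
Load 2 — applied couple M₀=-19 kN·m at a=40/3 m (b=L-a=20/3):
  M_2 = M₀x/L - M₀  [x>a] = (-19)·15/20 - (-19) = 19/4 kN·m
Superposition: M = Σ M_i = 83/4 kN·m ≈ 20.750000 kN·m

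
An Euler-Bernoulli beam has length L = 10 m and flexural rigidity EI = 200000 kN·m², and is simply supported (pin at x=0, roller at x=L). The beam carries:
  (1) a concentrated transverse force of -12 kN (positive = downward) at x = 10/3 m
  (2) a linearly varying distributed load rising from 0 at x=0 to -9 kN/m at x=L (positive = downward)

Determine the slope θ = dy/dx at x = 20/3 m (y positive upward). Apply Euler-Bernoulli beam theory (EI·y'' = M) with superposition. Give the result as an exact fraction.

Load 1 — point force P=-12 kN at a=10/3 m (b=L-a=20/3):
  θ_1 = -Pa(2L²-6Lx+3x²+a²)/(6LEI)  [x>a] = -(-12)·(10/3)·(2·10²-6·10·(20/3)+3·(20/3)²+(10/3)²)/(6·10·200000) = -1/5400 rad
Load 2 — triangular load w₀=-9 kN/m (0→w₀ over full span):
  θ_2 = -w₀(7L⁴-30L²x²+15x⁴)/(360LEI) = -(-9)·(7·10⁴-30·10²·(20/3)²+15·(20/3)⁴)/(360·10·200000) = -91/216000 rad
Superposition: θ = Σ θ_i = -131/216000 rad ≈ -0.000606 rad

θ(20/3) = -131/216000 rad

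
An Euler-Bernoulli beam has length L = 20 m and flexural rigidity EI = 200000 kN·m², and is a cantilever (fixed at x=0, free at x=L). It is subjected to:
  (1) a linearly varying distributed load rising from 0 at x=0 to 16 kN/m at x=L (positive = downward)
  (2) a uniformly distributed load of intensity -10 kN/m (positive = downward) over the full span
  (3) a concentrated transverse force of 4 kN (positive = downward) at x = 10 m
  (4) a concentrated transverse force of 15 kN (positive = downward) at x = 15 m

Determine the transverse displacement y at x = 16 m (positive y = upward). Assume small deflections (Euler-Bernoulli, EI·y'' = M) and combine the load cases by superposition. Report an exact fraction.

y(16) = -6772951/30000000 m

Load 1 — triangular load w₀=16 kN/m (0→w₀ over full span):
  y_1 = (w₀Lx³/12-w₀L²x²/6-w₀x⁵/(120L))/EI = (16·20·16³/12-16·20²·16²/6-16·16⁵/(120·20))/200000 = -200192/234375 m
Load 2 — uniform load w=-10 kN/m over full span:
  y_2 = -wx²(x²-4Lx+6L²)/(24EI) = -(-10)·16²·(16²-4·20·16+6·20²)/(24·200000) = 1376/1875 m
Load 3 — point force P=4 kN at a=10 m (b=L-a=10):
  y_3 = -Pa²(3x-a)/(6EI)  [x>a] = -4·10²·(3·16-10)/(6·200000) = -19/1500 m
Load 4 — point force P=15 kN at a=15 m (b=L-a=5):
  y_4 = -Pa²(3x-a)/(6EI)  [x>a] = -15·15²·(3·16-15)/(6·200000) = -297/3200 m
Superposition: y = Σ y_i = -6772951/30000000 m ≈ -0.225765 m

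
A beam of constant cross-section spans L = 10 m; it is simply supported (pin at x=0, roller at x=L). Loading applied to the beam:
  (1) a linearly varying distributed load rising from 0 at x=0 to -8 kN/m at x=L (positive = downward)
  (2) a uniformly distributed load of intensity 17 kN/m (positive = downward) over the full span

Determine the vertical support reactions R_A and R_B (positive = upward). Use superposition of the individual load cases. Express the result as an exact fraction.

Load 1 — triangular load w₀=-8 kN/m (0→w₀ over full span):
  R_A = w₀L/6 = (-8)·10/6 = -40/3 kN
  R_B = w₀L/3 = (-8)·10/3 = -80/3 kN
Load 2 — uniform load w=17 kN/m over full span:
  R_A = wL/2 = 17·10/2 = 85 kN
  R_B = wL/2 = 17·10/2 = 85 kN
Superposition: R_A = 215/3 kN, R_B = 175/3 kN

R_A = 215/3 kN, R_B = 175/3 kN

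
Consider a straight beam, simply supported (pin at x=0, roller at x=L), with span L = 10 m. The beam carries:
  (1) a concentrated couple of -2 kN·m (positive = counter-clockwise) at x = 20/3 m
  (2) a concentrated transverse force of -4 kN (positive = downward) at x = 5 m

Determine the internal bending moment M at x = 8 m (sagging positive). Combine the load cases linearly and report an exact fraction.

M(8) = -18/5 kN·m

Load 1 — applied couple M₀=-2 kN·m at a=20/3 m (b=L-a=10/3):
  M_1 = M₀x/L - M₀  [x>a] = (-2)·8/10 - (-2) = 2/5 kN·m
Load 2 — point force P=-4 kN at a=5 m (b=L-a=5):
  M_2 = Pa(L-x)/L  [x>a] = (-4)·5·(10-8)/10 = -4 kN·m
Superposition: M = Σ M_i = -18/5 kN·m ≈ -3.600000 kN·m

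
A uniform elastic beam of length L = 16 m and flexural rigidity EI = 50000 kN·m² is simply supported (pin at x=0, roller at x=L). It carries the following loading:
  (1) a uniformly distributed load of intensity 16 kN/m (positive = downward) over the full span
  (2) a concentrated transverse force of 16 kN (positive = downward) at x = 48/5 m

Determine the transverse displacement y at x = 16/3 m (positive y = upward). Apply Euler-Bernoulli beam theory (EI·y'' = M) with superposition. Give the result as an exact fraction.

y(16/3) = -24543232/94921875 m

Load 1 — uniform load w=16 kN/m over full span:
  y_1 = -wx(L³-2Lx²+x³)/(24EI) = -16·(16/3)·(16³-2·16·(16/3)²+(16/3)³)/(24·50000) = -180224/759375 m
Load 2 — point force P=16 kN at a=48/5 m (b=L-a=32/5):
  y_2 = -Pbx(L²-b²-x²)/(6LEI)  [x≤a] = -16·(32/5)·(16/3)·(16²-(32/5)²-(16/3)²)/(6·16·50000) = -671744/31640625 m
Superposition: y = Σ y_i = -24543232/94921875 m ≈ -0.258562 m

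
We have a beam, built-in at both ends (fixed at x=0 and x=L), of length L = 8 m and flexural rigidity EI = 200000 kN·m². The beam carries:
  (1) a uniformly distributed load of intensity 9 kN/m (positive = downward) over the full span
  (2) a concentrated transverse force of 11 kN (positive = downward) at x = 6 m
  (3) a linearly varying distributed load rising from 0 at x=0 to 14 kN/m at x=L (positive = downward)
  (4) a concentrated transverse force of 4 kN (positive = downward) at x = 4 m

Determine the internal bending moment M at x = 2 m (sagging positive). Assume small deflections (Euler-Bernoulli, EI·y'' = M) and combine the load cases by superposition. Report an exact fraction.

Load 1 — uniform load w=9 kN/m over full span:
  M_1 = wLx/2 - wL²/12 - wx²/2 = 9·8·2/2 - 9·8²/12 - 9·2²/2 = 6 kN·m
Load 2 — point force P=11 kN at a=6 m (b=L-a=2):
  M_2 = Pb²(3a+b)x/L³ - Pab²/L²  [x≤a] = 11·2²·(3·6+2)·2/8³ - 11·6·2²/8² = -11/16 kN·m
Load 3 — triangular load w₀=14 kN/m (0→w₀ over full span):
  M_3 = 3w₀Lx/20 - w₀L²/30 - w₀x³/(6L) = 3·14·8·2/20 - 14·8²/30 - 14·2³/(6·8) = 7/5 kN·m
Load 4 — point force P=4 kN at a=4 m (b=L-a=4):
  M_4 = Pb²(3a+b)x/L³ - Pab²/L²  [x≤a] = 4·4²·(3·4+4)·2/8³ - 4·4·4²/8² = 0 kN·m
Superposition: M = Σ M_i = 537/80 kN·m ≈ 6.712500 kN·m

M(2) = 537/80 kN·m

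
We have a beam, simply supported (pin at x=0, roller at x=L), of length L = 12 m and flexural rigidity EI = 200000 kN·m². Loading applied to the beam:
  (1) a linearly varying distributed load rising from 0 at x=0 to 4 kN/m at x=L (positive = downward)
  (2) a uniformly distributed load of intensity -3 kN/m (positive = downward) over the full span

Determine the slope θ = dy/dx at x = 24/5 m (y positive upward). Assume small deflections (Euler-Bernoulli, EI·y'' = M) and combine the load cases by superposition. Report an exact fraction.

Load 1 — triangular load w₀=4 kN/m (0→w₀ over full span):
  θ_1 = -w₀(7L⁴-30L²x²+15x⁴)/(360LEI) = -4·(7·12⁴-30·12²·(24/5)²+15·(24/5)⁴)/(360·12·200000) = -969/3906250 rad
Load 2 — uniform load w=-3 kN/m over full span:
  θ_2 = -w(L³-6Lx²+4x³)/(24EI) = -(-3)·(12³-6·12·(24/5)²+4·(24/5)³)/(24·200000) = 999/3125000 rad
Superposition: θ = Σ θ_i = 1119/15625000 rad ≈ 0.000072 rad

θ(24/5) = 1119/15625000 rad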